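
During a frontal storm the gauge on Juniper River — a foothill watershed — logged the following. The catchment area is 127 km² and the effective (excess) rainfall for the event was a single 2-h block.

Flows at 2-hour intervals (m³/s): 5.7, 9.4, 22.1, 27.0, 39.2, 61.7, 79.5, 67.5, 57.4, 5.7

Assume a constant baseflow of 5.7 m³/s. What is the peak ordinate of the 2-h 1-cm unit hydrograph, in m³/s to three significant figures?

U_p ≈ 40.9 m³/s

Direct runoff: 0.0, 3.7, 16.4, 21.3, 33.5, 56.0, 73.8, 61.8, 51.7, 0.0 m³/s; ΣQ_DR = 318.2 m³/s, peak = 73.8 m³/s.
Runoff depth d = ΣQ_DR·Δt / A = 318.2 × 7200 / (127 km²) = 18.04 mm.
The 1-cm UH is the DRH scaled by (10 mm)/d, so U_p = 73.8 × 10/18.04 = 40.9 m³/s.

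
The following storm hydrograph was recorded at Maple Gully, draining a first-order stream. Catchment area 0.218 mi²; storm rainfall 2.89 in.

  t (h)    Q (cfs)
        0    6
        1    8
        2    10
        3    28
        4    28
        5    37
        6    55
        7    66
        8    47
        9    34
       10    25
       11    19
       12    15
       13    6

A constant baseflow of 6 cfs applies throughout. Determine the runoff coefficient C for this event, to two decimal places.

ΣQ_DR = 300.0 cfs; V = ΣQ_DR·Δt = 1.080 × 10^6 ft³.
Runoff depth d = V / A = 2.132 in.
C = d / P = 2.132 / 2.89 = 0.74.

C ≈ 0.74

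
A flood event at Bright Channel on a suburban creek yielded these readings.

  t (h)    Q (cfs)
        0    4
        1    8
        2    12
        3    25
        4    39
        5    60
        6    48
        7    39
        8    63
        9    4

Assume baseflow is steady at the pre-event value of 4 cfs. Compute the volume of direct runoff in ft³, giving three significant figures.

V ≈ 9.43 × 10^5 ft³

Direct-runoff ordinates (Q − Q_b): 0.0, 4.0, 8.0, 21.0, 35.0, 56.0, 44.0, 35.0, 59.0, 0.0 cfs.
ΣQ_DR = 262.0 cfs.
With Δt = 1 h = 3600 s, V = ΣQ_DR · Δt = 262.0 × 3600 = 9.43 × 10^5 ft³.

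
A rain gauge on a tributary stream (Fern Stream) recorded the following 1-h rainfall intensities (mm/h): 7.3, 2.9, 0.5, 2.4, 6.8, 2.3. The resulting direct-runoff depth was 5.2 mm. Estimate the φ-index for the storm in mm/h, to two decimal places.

Only the 2 blocks with intensity above φ contribute runoff: 7.3, 6.8 mm/h.
Σ(I−φ)·Δt = d  ⇒  (7.3+6.8 − 2φ)·1 = 5.2
φ = (14.10 − 5.2/1) / 2 = 4.45 mm/h.

φ ≈ 4.45 mm/h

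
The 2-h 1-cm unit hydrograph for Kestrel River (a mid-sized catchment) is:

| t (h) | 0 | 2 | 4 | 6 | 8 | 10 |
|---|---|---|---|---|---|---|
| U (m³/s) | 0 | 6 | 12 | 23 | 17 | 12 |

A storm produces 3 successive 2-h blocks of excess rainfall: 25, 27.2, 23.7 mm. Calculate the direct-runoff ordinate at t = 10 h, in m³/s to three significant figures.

Q ≈ 131 m³/s

By discrete convolution, Q_j = Σ (P_i / 10 mm) · U_{j−i}.
At t = 10 h (j=5): Q = (25/10)·12 + (27.2/10)·17 + (23.7/10)·23 = 131 m³/s.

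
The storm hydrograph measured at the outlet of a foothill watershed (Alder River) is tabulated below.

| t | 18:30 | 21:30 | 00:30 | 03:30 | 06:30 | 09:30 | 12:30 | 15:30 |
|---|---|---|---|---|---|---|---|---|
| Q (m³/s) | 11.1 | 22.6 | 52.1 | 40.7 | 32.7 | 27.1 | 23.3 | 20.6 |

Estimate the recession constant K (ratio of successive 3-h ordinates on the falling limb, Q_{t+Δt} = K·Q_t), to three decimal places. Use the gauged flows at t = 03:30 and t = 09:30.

Using the recession-limb readings at t = 03:30 and t = 09:30: Q falls from 40.7 to 27.1 m³/s over 2 intervals.
K = (Q₂/Q₁)^(1/2) = (27.1/40.7)^(1/2) = 0.816.

K ≈ 0.816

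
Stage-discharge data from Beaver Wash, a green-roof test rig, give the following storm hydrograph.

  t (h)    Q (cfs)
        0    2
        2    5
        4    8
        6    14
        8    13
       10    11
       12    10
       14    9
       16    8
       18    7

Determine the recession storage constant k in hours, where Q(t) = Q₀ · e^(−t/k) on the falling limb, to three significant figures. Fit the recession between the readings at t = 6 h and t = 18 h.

On the falling limb, Q drops from 14 to 7 cfs between t = 6 h and t = 18 h (Δt = 12 h).
k = −Δt / ln(Q₂/Q₁) = −12 / ln(7/14) = 17.3 h.

k ≈ 17.3 h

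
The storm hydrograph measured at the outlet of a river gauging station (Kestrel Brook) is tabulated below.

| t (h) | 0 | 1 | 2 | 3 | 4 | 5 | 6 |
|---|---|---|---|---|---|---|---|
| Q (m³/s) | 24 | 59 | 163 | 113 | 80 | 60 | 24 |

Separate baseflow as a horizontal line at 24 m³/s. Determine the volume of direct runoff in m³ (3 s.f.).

Direct-runoff ordinates (Q − Q_b): 0.0, 35.0, 139.0, 89.0, 56.0, 36.0, 0.0 m³/s.
ΣQ_DR = 355.0 m³/s.
With Δt = 1 h = 3600 s, V = ΣQ_DR · Δt = 355.0 × 3600 = 1.28 × 10^6 m³.

V ≈ 1.28 × 10^6 m³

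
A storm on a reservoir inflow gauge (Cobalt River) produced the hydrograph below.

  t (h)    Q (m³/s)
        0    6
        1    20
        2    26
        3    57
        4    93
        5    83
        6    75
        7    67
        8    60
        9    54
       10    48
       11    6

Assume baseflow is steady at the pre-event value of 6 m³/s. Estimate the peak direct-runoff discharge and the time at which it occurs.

Q_p = 87.0 m³/s at t = 4 h

Subtracting baseflow gives direct-runoff ordinates: 0.0, 14.0, 20.0, 51.0, 87.0, 77.0, 69.0, 61.0, 54.0, 48.0, 42.0, 0.0 m³/s.
The maximum is 87.0 m³/s, occurring at the reading for t = 4 h.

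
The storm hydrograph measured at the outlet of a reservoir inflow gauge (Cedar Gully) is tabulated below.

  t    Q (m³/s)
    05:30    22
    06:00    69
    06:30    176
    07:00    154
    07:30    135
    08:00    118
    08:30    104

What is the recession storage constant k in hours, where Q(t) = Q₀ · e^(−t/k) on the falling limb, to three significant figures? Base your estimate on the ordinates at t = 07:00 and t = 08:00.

k ≈ 3.76 h

On the falling limb, Q drops from 154 to 118 m³/s between t = 07:00 and t = 08:00 (Δt = 1 h).
k = −Δt / ln(Q₂/Q₁) = −1 / ln(118/154) = 3.76 h.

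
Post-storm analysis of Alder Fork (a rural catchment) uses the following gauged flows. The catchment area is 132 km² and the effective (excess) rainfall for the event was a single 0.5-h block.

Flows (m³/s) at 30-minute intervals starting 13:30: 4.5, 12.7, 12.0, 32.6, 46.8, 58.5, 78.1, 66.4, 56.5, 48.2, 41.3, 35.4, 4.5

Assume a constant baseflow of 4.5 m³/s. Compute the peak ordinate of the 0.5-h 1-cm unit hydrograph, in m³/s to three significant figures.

Direct runoff: 0.0, 8.2, 7.5, 28.1, 42.3, 54.0, 73.6, 61.9, 52.0, 43.7, 36.8, 30.9, 0.0 m³/s; ΣQ_DR = 439.0 m³/s, peak = 73.6 m³/s.
Runoff depth d = ΣQ_DR·Δt / A = 439.0 × 1800 / (132 km²) = 5.986 mm.
The 1-cm UH is the DRH scaled by (10 mm)/d, so U_p = 73.6 × 10/5.986 = 123 m³/s.

U_p ≈ 123 m³/s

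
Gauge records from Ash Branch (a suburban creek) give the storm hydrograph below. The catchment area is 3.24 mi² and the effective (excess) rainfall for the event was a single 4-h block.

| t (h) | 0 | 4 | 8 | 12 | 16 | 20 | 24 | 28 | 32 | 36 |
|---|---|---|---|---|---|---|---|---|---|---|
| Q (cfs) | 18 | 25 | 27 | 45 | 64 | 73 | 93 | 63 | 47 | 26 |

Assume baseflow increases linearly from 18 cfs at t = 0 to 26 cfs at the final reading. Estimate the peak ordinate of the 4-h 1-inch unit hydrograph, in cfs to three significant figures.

Direct runoff: 0.00, 6.11, 7.22, 24.33, 42.44, 50.56, 69.67, 38.78, 21.89, 0.00 cfs; ΣQ_DR = 261.0 cfs, peak = 69.67 cfs.
Runoff depth d = ΣQ_DR·Δt / A = 261.0 × 14400 / (3.24 mi²) = 0.4993 in.
The 1-inch UH is the DRH scaled by (1 in)/d, so U_p = 69.67 × 1/0.4993 = 140 cfs.

U_p ≈ 140 cfs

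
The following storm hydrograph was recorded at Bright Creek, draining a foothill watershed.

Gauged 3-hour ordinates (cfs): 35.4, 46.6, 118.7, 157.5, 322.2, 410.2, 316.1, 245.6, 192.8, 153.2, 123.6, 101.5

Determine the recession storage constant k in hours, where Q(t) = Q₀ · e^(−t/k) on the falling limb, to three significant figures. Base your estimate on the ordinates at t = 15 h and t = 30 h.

k ≈ 12.5 h

On the falling limb, Q drops from 410.2 to 123.6 cfs between t = 15 h and t = 30 h (Δt = 15 h).
k = −Δt / ln(Q₂/Q₁) = −15 / ln(123.6/410.2) = 12.5 h.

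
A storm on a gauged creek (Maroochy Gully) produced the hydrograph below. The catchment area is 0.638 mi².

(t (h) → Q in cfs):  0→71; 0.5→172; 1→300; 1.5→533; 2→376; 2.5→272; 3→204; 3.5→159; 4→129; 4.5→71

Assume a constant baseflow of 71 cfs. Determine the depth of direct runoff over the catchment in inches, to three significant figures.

Direct runoff: 0.0, 101.0, 229.0, 462.0, 305.0, 201.0, 133.0, 88.0, 58.0, 0.0 cfs; ΣQ_DR = 1577 cfs.
V = ΣQ_DR · Δt = 1577 × 1800 s = 2.839 × 10^6 ft³.
Over A = 0.638 mi², depth = V / A = 1.92 in.

d ≈ 1.92 in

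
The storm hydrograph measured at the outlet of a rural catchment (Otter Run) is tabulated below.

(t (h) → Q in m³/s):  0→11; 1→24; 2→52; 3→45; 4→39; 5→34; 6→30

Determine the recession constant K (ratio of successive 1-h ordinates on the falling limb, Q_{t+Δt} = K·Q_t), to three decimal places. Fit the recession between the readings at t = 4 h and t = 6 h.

K ≈ 0.877

Using the recession-limb readings at t = 4 h and t = 6 h: Q falls from 39 to 30 m³/s over 2 intervals.
K = (Q₂/Q₁)^(1/2) = (30/39)^(1/2) = 0.877.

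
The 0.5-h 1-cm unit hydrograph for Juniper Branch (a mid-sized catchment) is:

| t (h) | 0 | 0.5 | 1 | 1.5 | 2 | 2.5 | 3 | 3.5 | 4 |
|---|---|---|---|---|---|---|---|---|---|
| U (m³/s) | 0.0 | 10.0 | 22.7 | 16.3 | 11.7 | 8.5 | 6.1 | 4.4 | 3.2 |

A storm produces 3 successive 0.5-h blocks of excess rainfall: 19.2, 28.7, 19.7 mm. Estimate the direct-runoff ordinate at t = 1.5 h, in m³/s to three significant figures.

By discrete convolution, Q_j = Σ (P_i / 10 mm) · U_{j−i}.
At t = 1.5 h (j=3): Q = (19.2/10)·16.3 + (28.7/10)·22.7 + (19.7/10)·10.0 = 116 m³/s.

Q ≈ 116 m³/s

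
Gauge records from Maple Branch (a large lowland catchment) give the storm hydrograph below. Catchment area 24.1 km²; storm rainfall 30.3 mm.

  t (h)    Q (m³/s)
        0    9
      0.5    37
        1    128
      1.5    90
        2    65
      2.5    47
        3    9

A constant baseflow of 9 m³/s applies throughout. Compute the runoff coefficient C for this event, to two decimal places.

ΣQ_DR = 322.0 m³/s; V = ΣQ_DR·Δt = 5.796 × 10^5 m³.
Runoff depth d = V / A = 24.05 mm.
C = d / P = 24.05 / 30.3 = 0.79.

C ≈ 0.79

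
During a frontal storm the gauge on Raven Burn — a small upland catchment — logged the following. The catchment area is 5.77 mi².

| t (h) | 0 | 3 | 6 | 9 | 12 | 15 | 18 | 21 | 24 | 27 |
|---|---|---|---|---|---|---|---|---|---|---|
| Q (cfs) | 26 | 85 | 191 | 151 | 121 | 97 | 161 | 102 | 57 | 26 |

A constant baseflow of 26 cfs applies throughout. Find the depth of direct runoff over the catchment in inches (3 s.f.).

d ≈ 0.610 in

Direct runoff: 0.0, 59.0, 165.0, 125.0, 95.0, 71.0, 135.0, 76.0, 31.0, 0.0 cfs; ΣQ_DR = 757.0 cfs.
V = ΣQ_DR · Δt = 757.0 × 10800 s = 8.176 × 10^6 ft³.
Over A = 5.77 mi², depth = V / A = 0.610 in.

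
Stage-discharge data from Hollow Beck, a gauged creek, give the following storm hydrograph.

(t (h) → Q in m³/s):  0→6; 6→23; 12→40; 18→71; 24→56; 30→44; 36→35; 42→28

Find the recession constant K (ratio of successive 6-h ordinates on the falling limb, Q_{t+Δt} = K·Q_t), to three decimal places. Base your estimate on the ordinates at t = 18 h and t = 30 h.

K ≈ 0.787

Using the recession-limb readings at t = 18 h and t = 30 h: Q falls from 71 to 44 m³/s over 2 intervals.
K = (Q₂/Q₁)^(1/2) = (44/71)^(1/2) = 0.787.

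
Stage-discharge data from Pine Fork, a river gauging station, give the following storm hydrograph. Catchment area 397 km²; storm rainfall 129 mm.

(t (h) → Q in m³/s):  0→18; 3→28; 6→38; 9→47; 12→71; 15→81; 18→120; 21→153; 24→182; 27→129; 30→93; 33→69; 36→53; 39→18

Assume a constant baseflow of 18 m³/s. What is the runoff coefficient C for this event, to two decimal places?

ΣQ_DR = 848.0 m³/s; V = ΣQ_DR·Δt = 9.158 × 10^6 m³.
Runoff depth d = V / A = 23.07 mm.
C = d / P = 23.07 / 129 = 0.18.

C ≈ 0.18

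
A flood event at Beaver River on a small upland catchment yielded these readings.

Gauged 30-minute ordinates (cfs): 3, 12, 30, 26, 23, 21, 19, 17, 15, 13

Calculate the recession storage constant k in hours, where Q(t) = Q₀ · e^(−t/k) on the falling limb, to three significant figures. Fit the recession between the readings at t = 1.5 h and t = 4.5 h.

On the falling limb, Q drops from 26 to 13 cfs between t = 1.5 h and t = 4.5 h (Δt = 3 h).
k = −Δt / ln(Q₂/Q₁) = −3 / ln(13/26) = 4.33 h.

k ≈ 4.33 h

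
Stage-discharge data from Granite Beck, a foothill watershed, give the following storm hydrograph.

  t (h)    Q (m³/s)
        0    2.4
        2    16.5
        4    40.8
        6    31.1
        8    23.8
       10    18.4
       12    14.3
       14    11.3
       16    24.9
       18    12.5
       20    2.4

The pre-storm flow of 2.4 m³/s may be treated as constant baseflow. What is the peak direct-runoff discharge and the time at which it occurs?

Q_p = 38.4 m³/s at t = 4 h

Subtracting baseflow gives direct-runoff ordinates: 0.0, 14.1, 38.4, 28.7, 21.4, 16.0, 11.9, 8.9, 22.5, 10.1, 0.0 m³/s.
The maximum is 38.4 m³/s, occurring at the reading for t = 4 h.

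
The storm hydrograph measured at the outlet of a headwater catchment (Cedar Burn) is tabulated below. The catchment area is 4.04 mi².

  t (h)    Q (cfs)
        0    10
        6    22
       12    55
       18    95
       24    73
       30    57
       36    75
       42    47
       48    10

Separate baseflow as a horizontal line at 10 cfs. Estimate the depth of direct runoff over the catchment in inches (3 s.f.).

Direct runoff: 0.0, 12.0, 45.0, 85.0, 63.0, 47.0, 65.0, 37.0, 0.0 cfs; ΣQ_DR = 354.0 cfs.
V = ΣQ_DR · Δt = 354.0 × 21600 s = 7.646 × 10^6 ft³.
Over A = 4.04 mi², depth = V / A = 0.815 in.

d ≈ 0.815 in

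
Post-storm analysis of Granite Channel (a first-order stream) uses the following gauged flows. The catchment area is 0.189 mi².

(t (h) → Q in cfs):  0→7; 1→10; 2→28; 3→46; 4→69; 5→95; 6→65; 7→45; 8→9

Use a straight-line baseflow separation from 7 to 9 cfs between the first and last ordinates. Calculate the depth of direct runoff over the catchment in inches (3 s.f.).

d ≈ 2.48 in

Direct runoff: 0.00, 2.75, 20.50, 38.25, 61.00, 86.75, 56.50, 36.25, 0.00 cfs; ΣQ_DR = 302.0 cfs.
V = ΣQ_DR · Δt = 302.0 × 3600 s = 1.087 × 10^6 ft³.
Over A = 0.189 mi², depth = V / A = 2.48 in.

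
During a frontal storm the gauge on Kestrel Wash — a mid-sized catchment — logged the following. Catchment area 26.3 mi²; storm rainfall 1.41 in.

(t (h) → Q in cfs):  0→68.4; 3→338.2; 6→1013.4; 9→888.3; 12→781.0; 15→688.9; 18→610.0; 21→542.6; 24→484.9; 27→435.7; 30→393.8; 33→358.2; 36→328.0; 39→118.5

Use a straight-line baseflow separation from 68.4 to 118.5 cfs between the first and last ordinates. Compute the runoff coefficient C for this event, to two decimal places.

C ≈ 0.72

ΣQ_DR = 5742 cfs; V = ΣQ_DR·Δt = 6.201 × 10^7 ft³.
Runoff depth d = V / A = 1.015 in.
C = d / P = 1.015 / 1.41 = 0.72.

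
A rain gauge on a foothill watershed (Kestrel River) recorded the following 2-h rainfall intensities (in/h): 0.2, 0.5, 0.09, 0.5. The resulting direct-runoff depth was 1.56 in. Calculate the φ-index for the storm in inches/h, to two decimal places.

Only the 3 blocks with intensity above φ contribute runoff: 0.2, 0.5, 0.5 in/h.
Σ(I−φ)·Δt = d  ⇒  (0.2+0.5+0.5 − 3φ)·2 = 1.56
φ = (1.200 − 1.56/2) / 3 = 0.14 in/h.

φ ≈ 0.14 in/h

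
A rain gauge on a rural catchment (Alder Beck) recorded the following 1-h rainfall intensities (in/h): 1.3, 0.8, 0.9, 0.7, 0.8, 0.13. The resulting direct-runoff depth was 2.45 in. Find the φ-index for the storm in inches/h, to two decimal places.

Only the 5 blocks with intensity above φ contribute runoff: 1.3, 0.8, 0.9, 0.7, 0.8 in/h.
Σ(I−φ)·Δt = d  ⇒  (1.3+0.8+0.9+0.7+0.8 − 5φ)·1 = 2.45
φ = (4.500 − 2.45/1) / 5 = 0.41 in/h.

φ ≈ 0.41 in/h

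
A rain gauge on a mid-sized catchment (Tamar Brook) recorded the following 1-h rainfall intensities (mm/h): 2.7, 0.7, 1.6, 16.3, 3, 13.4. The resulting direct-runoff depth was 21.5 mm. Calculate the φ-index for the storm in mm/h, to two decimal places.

φ ≈ 4.10 mm/h

Only the 2 blocks with intensity above φ contribute runoff: 16.3, 13.4 mm/h.
Σ(I−φ)·Δt = d  ⇒  (16.3+13.4 − 2φ)·1 = 21.5
φ = (29.70 − 21.5/1) / 2 = 4.10 mm/h.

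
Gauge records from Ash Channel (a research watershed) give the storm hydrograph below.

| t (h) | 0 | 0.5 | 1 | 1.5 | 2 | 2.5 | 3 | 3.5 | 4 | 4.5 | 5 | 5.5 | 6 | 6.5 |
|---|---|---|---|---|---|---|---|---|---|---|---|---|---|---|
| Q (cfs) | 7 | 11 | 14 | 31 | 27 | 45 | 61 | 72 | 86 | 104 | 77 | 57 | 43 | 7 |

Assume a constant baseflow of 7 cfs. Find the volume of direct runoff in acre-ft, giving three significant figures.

V ≈ 22.5 acre-ft

Direct-runoff ordinates (Q − Q_b): 0.0, 4.0, 7.0, 24.0, 20.0, 38.0, 54.0, 65.0, 79.0, 97.0, 70.0, 50.0, 36.0, 0.0 cfs.
ΣQ_DR = 544.0 cfs.
With Δt = 0.5 h = 1800 s, V = ΣQ_DR · Δt = 544.0 × 1800 = 9.79 × 10^5 ft³ = 22.5 acre-ft.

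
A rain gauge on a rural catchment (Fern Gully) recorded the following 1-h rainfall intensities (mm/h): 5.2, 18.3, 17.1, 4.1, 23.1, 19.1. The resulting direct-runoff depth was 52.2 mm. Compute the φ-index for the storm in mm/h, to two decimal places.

Only the 4 blocks with intensity above φ contribute runoff: 18.3, 17.1, 23.1, 19.1 mm/h.
Σ(I−φ)·Δt = d  ⇒  (18.3+17.1+23.1+19.1 − 4φ)·1 = 52.2
φ = (77.60 − 52.2/1) / 4 = 6.35 mm/h.

φ ≈ 6.35 mm/h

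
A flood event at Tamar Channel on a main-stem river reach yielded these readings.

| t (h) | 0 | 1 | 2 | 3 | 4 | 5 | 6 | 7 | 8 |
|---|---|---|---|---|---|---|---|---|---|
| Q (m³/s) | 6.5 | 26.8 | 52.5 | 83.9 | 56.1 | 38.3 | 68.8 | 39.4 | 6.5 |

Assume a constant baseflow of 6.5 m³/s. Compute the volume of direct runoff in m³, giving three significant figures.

Direct-runoff ordinates (Q − Q_b): 0.0, 20.3, 46.0, 77.4, 49.6, 31.8, 62.3, 32.9, 0.0 m³/s.
ΣQ_DR = 320.3 m³/s.
With Δt = 1 h = 3600 s, V = ΣQ_DR · Δt = 320.3 × 3600 = 1.15 × 10^6 m³.

V ≈ 1.15 × 10^6 m³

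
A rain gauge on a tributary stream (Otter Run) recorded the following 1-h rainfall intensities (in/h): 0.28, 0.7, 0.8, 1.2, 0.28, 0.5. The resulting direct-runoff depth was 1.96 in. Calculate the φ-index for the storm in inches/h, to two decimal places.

φ ≈ 0.31 in/h

Only the 4 blocks with intensity above φ contribute runoff: 0.7, 0.8, 1.2, 0.5 in/h.
Σ(I−φ)·Δt = d  ⇒  (0.7+0.8+1.2+0.5 − 4φ)·1 = 1.96
φ = (3.200 − 1.96/1) / 4 = 0.31 in/h.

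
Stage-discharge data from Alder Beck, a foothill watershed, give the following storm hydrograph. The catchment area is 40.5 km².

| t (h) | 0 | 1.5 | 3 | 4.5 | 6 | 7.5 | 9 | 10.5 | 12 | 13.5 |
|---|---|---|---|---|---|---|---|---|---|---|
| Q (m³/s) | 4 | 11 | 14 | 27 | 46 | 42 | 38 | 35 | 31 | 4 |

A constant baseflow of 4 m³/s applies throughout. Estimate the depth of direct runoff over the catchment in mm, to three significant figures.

d ≈ 28.3 mm

Direct runoff: 0.0, 7.0, 10.0, 23.0, 42.0, 38.0, 34.0, 31.0, 27.0, 0.0 m³/s; ΣQ_DR = 212.0 m³/s.
V = ΣQ_DR · Δt = 212.0 × 5400 s = 1.145 × 10^6 m³.
Over A = 40.5 km², depth = V / A = 28.3 mm.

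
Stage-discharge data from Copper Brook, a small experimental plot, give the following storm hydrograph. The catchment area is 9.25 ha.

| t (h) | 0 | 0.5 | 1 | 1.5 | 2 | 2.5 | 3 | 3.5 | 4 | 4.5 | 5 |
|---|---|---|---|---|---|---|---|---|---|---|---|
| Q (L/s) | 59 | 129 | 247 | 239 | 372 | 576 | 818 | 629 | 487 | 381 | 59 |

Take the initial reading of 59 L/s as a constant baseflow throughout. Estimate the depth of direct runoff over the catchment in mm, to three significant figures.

Direct runoff: 0.0, 70.0, 188.0, 180.0, 313.0, 517.0, 759.0, 570.0, 428.0, 322.0, 0.0 L/s; ΣQ_DR = 3347 L/s.
V = ΣQ_DR · Δt = 3347 × 1800 s = 6.025 × 10^6 L.
Over A = 9.25 ha, depth = V / A = 65.1 mm.

d ≈ 65.1 mm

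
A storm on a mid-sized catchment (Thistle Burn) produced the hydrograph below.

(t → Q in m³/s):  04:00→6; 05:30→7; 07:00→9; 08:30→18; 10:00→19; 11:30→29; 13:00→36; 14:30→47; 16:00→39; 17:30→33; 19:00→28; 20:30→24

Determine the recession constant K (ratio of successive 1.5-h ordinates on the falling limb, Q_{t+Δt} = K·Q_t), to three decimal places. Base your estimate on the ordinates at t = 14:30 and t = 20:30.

K ≈ 0.845

Using the recession-limb readings at t = 14:30 and t = 20:30: Q falls from 47 to 24 m³/s over 4 intervals.
K = (Q₂/Q₁)^(1/4) = (24/47)^(1/4) = 0.845.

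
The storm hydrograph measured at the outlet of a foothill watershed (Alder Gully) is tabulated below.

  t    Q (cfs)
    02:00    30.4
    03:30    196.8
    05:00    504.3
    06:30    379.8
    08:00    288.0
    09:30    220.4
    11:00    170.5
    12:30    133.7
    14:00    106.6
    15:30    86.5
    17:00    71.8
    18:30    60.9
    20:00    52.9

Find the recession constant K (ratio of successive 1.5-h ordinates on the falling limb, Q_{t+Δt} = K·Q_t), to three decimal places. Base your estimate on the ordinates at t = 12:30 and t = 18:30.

K ≈ 0.822

Using the recession-limb readings at t = 12:30 and t = 18:30: Q falls from 133.7 to 60.9 cfs over 4 intervals.
K = (Q₂/Q₁)^(1/4) = (60.9/133.7)^(1/4) = 0.822.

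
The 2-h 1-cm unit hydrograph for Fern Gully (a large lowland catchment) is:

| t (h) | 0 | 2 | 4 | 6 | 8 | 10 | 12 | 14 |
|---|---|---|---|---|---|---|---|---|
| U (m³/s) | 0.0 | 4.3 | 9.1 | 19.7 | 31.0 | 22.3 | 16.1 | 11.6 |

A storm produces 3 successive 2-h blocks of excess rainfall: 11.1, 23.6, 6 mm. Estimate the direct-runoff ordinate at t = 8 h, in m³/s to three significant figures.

Q ≈ 86.4 m³/s

By discrete convolution, Q_j = Σ (P_i / 10 mm) · U_{j−i}.
At t = 8 h (j=4): Q = (11.1/10)·31.0 + (23.6/10)·19.7 + (6/10)·9.1 = 86.4 m³/s.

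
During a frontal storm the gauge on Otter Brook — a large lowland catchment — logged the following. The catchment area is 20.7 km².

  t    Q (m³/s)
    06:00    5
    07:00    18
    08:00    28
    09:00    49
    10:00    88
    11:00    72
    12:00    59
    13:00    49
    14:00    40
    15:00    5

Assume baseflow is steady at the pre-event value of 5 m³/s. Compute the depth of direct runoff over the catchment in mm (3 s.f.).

Direct runoff: 0.0, 13.0, 23.0, 44.0, 83.0, 67.0, 54.0, 44.0, 35.0, 0.0 m³/s; ΣQ_DR = 363.0 m³/s.
V = ΣQ_DR · Δt = 363.0 × 3600 s = 1.307 × 10^6 m³.
Over A = 20.7 km², depth = V / A = 63.1 mm.

d ≈ 63.1 mm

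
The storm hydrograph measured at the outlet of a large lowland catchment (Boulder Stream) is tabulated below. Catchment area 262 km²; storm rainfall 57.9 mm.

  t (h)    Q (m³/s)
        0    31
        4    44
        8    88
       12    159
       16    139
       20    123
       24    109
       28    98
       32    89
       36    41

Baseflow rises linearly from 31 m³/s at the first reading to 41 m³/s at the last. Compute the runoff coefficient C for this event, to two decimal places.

ΣQ_DR = 561.0 m³/s; V = ΣQ_DR·Δt = 8.078 × 10^6 m³.
Runoff depth d = V / A = 30.83 mm.
C = d / P = 30.83 / 57.9 = 0.53.

C ≈ 0.53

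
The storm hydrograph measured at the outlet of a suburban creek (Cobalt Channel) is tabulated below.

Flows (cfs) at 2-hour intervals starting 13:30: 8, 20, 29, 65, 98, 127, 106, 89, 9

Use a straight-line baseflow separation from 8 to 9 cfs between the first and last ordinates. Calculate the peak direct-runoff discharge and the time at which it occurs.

Subtracting baseflow gives direct-runoff ordinates: 0.00, 11.88, 20.75, 56.62, 89.50, 118.38, 97.25, 80.12, 0.00 cfs.
The maximum is 118.38 cfs, occurring at the reading for t = 23:30.

Q_p = 118.38 cfs at t = 23:30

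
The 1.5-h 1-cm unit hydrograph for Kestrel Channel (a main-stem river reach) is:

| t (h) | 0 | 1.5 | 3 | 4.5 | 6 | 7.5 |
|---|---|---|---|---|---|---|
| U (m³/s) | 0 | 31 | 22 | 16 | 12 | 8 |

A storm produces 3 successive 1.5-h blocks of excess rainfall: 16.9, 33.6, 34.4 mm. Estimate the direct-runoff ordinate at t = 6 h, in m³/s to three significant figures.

Q ≈ 150 m³/s

By discrete convolution, Q_j = Σ (P_i / 10 mm) · U_{j−i}.
At t = 6 h (j=4): Q = (16.9/10)·12 + (33.6/10)·16 + (34.4/10)·22 = 150 m³/s.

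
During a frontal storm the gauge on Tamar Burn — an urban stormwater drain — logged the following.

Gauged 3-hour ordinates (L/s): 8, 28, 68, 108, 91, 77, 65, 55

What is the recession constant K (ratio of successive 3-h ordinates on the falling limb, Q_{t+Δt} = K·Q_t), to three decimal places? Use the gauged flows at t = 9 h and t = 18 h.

Using the recession-limb readings at t = 9 h and t = 18 h: Q falls from 108 to 65 L/s over 3 intervals.
K = (Q₂/Q₁)^(1/3) = (65/108)^(1/3) = 0.844.

K ≈ 0.844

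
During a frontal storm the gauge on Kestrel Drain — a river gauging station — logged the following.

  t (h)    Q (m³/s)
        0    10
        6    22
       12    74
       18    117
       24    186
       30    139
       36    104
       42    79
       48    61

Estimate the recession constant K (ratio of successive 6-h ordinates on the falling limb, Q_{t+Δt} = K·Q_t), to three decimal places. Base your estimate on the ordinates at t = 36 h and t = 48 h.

K ≈ 0.766

Using the recession-limb readings at t = 36 h and t = 48 h: Q falls from 104 to 61 m³/s over 2 intervals.
K = (Q₂/Q₁)^(1/2) = (61/104)^(1/2) = 0.766.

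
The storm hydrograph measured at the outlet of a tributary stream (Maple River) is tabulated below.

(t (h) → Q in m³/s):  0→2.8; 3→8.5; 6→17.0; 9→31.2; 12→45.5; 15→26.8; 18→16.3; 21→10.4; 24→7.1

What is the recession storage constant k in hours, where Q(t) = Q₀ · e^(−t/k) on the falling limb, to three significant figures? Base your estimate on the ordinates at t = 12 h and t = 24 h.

k ≈ 6.46 h

On the falling limb, Q drops from 45.5 to 7.1 m³/s between t = 12 h and t = 24 h (Δt = 12 h).
k = −Δt / ln(Q₂/Q₁) = −12 / ln(7.1/45.5) = 6.46 h.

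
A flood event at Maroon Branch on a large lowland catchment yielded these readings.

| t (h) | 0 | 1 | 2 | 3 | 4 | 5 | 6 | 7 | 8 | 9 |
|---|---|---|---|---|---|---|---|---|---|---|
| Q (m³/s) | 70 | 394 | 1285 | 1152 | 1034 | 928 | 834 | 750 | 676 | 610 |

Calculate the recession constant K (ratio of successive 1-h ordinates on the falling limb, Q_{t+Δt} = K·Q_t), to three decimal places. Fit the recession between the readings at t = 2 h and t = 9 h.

K ≈ 0.899

Using the recession-limb readings at t = 2 h and t = 9 h: Q falls from 1285 to 610 m³/s over 7 intervals.
K = (Q₂/Q₁)^(1/7) = (610/1285)^(1/7) = 0.899.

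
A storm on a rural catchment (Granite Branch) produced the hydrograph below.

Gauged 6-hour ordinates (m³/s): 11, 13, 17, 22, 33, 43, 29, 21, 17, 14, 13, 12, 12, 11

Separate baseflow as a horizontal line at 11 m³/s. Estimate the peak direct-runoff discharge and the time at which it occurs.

Subtracting baseflow gives direct-runoff ordinates: 0.0, 2.0, 6.0, 11.0, 22.0, 32.0, 18.0, 10.0, 6.0, 3.0, 2.0, 1.0, 1.0, 0.0 m³/s.
The maximum is 32.0 m³/s, occurring at the reading for t = 30 h.

Q_p = 32.0 m³/s at t = 30 h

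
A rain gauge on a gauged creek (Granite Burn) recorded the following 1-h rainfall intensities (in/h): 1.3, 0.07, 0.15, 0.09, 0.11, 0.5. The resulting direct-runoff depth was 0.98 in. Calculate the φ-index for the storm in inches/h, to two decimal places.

φ ≈ 0.41 in/h

Only the 2 blocks with intensity above φ contribute runoff: 1.3, 0.5 in/h.
Σ(I−φ)·Δt = d  ⇒  (1.3+0.5 − 2φ)·1 = 0.98
φ = (1.800 − 0.98/1) / 2 = 0.41 in/h.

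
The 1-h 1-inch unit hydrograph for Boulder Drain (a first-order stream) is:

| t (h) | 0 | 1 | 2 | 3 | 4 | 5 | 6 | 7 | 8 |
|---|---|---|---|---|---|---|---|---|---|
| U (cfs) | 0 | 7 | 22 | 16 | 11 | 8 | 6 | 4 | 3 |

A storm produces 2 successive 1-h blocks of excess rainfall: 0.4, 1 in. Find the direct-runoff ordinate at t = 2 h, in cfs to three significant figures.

By discrete convolution, Q_j = Σ (P_i / 1 in) · U_{j−i}.
At t = 2 h (j=2): Q = (0.4/1)·22 + (1/1)·7 = 15.8 cfs.

Q ≈ 15.8 cfs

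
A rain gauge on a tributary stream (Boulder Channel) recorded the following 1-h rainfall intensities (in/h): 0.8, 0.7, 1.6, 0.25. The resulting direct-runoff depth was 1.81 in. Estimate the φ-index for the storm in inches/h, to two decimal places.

φ ≈ 0.43 in/h

Only the 3 blocks with intensity above φ contribute runoff: 0.8, 0.7, 1.6 in/h.
Σ(I−φ)·Δt = d  ⇒  (0.8+0.7+1.6 − 3φ)·1 = 1.81
φ = (3.100 − 1.81/1) / 3 = 0.43 in/h.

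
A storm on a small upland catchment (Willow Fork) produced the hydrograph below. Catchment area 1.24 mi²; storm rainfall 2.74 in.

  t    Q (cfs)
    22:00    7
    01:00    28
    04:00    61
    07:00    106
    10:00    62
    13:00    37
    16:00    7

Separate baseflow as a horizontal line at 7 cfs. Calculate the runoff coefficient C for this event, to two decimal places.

C ≈ 0.35

ΣQ_DR = 259.0 cfs; V = ΣQ_DR·Δt = 2.797 × 10^6 ft³.
Runoff depth d = V / A = 0.9710 in.
C = d / P = 0.9710 / 2.74 = 0.35.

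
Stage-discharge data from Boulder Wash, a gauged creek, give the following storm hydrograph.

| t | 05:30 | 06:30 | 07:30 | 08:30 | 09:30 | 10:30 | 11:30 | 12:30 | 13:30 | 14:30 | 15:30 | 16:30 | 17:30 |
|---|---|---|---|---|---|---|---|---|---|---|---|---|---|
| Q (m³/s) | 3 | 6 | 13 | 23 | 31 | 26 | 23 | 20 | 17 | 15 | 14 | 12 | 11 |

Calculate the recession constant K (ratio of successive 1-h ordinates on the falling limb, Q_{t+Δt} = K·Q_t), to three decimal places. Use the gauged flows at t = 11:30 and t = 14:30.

Using the recession-limb readings at t = 11:30 and t = 14:30: Q falls from 23 to 15 m³/s over 3 intervals.
K = (Q₂/Q₁)^(1/3) = (15/23)^(1/3) = 0.867.

K ≈ 0.867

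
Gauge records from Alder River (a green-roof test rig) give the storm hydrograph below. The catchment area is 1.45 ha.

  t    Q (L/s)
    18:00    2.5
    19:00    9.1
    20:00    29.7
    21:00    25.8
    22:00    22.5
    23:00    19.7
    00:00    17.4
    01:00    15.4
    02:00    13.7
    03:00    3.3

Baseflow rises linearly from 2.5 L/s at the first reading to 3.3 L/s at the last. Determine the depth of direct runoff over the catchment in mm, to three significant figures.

Direct runoff: 0.00, 6.51, 27.02, 23.03, 19.64, 16.76, 14.37, 12.28, 10.49, 0.00 L/s; ΣQ_DR = 130.1 L/s.
V = ΣQ_DR · Δt = 130.1 × 3600 s = 4.684 × 10^5 L.
Over A = 1.45 ha, depth = V / A = 32.3 mm.

d ≈ 32.3 mm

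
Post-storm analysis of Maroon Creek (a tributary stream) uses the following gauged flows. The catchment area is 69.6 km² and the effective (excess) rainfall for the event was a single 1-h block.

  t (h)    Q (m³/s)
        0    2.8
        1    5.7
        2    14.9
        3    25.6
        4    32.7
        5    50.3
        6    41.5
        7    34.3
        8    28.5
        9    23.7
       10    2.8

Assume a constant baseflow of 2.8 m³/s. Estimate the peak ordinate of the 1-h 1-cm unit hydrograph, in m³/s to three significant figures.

Direct runoff: 0.0, 2.9, 12.1, 22.8, 29.9, 47.5, 38.7, 31.5, 25.7, 20.9, 0.0 m³/s; ΣQ_DR = 232.0 m³/s, peak = 47.5 m³/s.
Runoff depth d = ΣQ_DR·Δt / A = 232.0 × 3600 / (69.6 km²) = 12.00 mm.
The 1-cm UH is the DRH scaled by (10 mm)/d, so U_p = 47.5 × 10/12.00 = 39.6 m³/s.

U_p ≈ 39.6 m³/s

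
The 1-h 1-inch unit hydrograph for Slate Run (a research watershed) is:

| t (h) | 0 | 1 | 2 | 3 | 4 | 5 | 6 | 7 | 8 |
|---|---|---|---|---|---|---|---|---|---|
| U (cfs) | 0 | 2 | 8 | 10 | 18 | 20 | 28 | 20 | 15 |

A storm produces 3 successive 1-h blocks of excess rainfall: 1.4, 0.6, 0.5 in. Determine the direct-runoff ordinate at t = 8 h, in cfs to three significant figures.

By discrete convolution, Q_j = Σ (P_i / 1 in) · U_{j−i}.
At t = 8 h (j=8): Q = (1.4/1)·15 + (0.6/1)·20 + (0.5/1)·28 = 47.0 cfs.

Q ≈ 47.0 cfs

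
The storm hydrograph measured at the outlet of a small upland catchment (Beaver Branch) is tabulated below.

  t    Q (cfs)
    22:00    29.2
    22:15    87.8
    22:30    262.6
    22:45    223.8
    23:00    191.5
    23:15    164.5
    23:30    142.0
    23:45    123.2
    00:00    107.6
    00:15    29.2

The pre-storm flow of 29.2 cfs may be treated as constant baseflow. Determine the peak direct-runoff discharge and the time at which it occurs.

Q_p = 233.4 cfs at t = 22:30

Subtracting baseflow gives direct-runoff ordinates: 0.0, 58.6, 233.4, 194.6, 162.3, 135.3, 112.8, 94.0, 78.4, 0.0 cfs.
The maximum is 233.4 cfs, occurring at the reading for t = 22:30.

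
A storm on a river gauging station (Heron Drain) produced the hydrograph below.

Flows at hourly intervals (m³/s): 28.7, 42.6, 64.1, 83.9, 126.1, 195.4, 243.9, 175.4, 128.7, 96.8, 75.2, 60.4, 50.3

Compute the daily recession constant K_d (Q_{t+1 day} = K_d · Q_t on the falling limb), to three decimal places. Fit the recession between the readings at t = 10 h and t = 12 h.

Between t = 10 h and t = 12 h the flow falls from 75.2 to 50.3 m³/s over 2×1 h = 2 h.
Per-interval ratio K = (50.3/75.2)^(1/2) = 0.8179; K_d = K^(24/1) = 0.008.

K_d ≈ 0.008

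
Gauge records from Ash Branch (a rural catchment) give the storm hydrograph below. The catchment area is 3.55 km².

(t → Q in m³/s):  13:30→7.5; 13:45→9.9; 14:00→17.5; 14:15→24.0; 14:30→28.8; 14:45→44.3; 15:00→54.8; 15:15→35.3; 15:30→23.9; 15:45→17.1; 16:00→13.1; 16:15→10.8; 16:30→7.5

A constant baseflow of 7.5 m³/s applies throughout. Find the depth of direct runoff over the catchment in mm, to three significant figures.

Direct runoff: 0.0, 2.4, 10.0, 16.5, 21.3, 36.8, 47.3, 27.8, 16.4, 9.6, 5.6, 3.3, 0.0 m³/s; ΣQ_DR = 197.0 m³/s.
V = ΣQ_DR · Δt = 197.0 × 900 s = 1.773 × 10^5 m³.
Over A = 3.55 km², depth = V / A = 49.9 mm.

d ≈ 49.9 mm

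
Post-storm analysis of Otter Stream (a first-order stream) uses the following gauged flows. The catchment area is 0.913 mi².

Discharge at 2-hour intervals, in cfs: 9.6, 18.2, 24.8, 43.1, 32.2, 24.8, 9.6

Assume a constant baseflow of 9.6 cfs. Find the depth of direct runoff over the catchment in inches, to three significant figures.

d ≈ 0.323 in

Direct runoff: 0.0, 8.6, 15.2, 33.5, 22.6, 15.2, 0.0 cfs; ΣQ_DR = 95.10 cfs.
V = ΣQ_DR · Δt = 95.10 × 7200 s = 6.847 × 10^5 ft³.
Over A = 0.913 mi², depth = V / A = 0.323 in.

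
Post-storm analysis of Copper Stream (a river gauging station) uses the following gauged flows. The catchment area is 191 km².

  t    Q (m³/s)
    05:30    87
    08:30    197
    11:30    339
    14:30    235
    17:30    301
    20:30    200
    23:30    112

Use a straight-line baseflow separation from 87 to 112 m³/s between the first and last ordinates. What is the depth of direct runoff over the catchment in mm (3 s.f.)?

d ≈ 43.8 mm

Direct runoff: 0.00, 105.83, 243.67, 135.50, 197.33, 92.17, 0.00 m³/s; ΣQ_DR = 774.5 m³/s.
V = ΣQ_DR · Δt = 774.5 × 10800 s = 8.365 × 10^6 m³.
Over A = 191 km², depth = V / A = 43.8 mm.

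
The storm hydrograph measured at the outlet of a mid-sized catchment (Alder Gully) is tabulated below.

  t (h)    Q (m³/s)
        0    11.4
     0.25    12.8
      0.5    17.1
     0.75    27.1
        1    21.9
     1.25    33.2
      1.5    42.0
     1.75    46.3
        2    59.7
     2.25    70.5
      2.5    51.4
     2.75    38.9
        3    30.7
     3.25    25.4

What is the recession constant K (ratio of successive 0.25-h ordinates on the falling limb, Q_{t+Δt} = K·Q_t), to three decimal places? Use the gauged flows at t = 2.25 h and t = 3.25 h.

K ≈ 0.775

Using the recession-limb readings at t = 2.25 h and t = 3.25 h: Q falls from 70.5 to 25.4 m³/s over 4 intervals.
K = (Q₂/Q₁)^(1/4) = (25.4/70.5)^(1/4) = 0.775.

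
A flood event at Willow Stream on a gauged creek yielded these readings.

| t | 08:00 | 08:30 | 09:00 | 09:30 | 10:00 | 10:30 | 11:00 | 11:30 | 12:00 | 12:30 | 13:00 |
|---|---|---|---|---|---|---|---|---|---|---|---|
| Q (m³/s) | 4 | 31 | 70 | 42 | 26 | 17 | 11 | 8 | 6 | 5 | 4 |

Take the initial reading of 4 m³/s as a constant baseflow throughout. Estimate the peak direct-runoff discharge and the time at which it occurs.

Q_p = 66.0 m³/s at t = 09:00

Subtracting baseflow gives direct-runoff ordinates: 0.0, 27.0, 66.0, 38.0, 22.0, 13.0, 7.0, 4.0, 2.0, 1.0, 0.0 m³/s.
The maximum is 66.0 m³/s, occurring at the reading for t = 09:00.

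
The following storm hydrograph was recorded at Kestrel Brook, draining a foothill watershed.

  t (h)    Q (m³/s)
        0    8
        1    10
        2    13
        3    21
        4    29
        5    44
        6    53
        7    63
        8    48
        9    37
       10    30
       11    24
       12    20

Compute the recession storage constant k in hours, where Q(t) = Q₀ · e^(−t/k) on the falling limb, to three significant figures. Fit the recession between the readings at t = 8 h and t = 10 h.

On the falling limb, Q drops from 48 to 30 m³/s between t = 8 h and t = 10 h (Δt = 2 h).
k = −Δt / ln(Q₂/Q₁) = −2 / ln(30/48) = 4.26 h.

k ≈ 4.26 h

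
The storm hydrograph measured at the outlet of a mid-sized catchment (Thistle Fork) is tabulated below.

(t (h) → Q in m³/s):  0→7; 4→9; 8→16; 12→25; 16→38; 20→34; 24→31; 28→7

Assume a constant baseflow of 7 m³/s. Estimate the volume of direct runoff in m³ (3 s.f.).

V ≈ 1.60 × 10^6 m³

Direct-runoff ordinates (Q − Q_b): 0.0, 2.0, 9.0, 18.0, 31.0, 27.0, 24.0, 0.0 m³/s.
ΣQ_DR = 111.0 m³/s.
With Δt = 4 h = 14400 s, V = ΣQ_DR · Δt = 111.0 × 14400 = 1.60 × 10^6 m³.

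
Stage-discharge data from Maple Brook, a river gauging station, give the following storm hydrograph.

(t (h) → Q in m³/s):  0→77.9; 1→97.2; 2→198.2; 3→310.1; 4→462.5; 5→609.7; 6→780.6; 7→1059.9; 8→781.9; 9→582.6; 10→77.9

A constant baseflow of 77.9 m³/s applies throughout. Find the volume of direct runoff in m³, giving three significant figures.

Direct-runoff ordinates (Q − Q_b): 0.0, 19.3, 120.3, 232.2, 384.6, 531.8, 702.7, 982.0, 704.0, 504.7, 0.0 m³/s.
ΣQ_DR = 4182 m³/s.
With Δt = 1 h = 3600 s, V = ΣQ_DR · Δt = 4182 × 3600 = 1.51 × 10^7 m³.

V ≈ 1.51 × 10^7 m³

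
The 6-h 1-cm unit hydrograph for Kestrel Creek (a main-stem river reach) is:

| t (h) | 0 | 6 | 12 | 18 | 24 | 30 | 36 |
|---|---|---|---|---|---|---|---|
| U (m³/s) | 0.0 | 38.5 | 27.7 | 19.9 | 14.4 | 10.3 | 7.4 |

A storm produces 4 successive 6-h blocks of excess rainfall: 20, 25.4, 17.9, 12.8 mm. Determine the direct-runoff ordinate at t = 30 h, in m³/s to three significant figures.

Q ≈ 128 m³/s

By discrete convolution, Q_j = Σ (P_i / 10 mm) · U_{j−i}.
At t = 30 h (j=5): Q = (20/10)·10.3 + (25.4/10)·14.4 + (17.9/10)·19.9 + (12.8/10)·27.7 = 128 m³/s.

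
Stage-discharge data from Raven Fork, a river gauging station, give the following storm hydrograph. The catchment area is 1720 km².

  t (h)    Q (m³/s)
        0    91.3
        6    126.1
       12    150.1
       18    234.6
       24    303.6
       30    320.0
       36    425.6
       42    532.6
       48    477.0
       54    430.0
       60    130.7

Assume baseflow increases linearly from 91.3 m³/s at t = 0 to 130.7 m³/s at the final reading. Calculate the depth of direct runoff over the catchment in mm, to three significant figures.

Direct runoff: 0.00, 30.86, 50.92, 131.48, 196.54, 209.00, 310.66, 413.72, 354.18, 303.24, 0.00 m³/s; ΣQ_DR = 2001 m³/s.
V = ΣQ_DR · Δt = 2001 × 21600 s = 4.321 × 10^7 m³.
Over A = 1720 km², depth = V / A = 25.1 mm.

d ≈ 25.1 mm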